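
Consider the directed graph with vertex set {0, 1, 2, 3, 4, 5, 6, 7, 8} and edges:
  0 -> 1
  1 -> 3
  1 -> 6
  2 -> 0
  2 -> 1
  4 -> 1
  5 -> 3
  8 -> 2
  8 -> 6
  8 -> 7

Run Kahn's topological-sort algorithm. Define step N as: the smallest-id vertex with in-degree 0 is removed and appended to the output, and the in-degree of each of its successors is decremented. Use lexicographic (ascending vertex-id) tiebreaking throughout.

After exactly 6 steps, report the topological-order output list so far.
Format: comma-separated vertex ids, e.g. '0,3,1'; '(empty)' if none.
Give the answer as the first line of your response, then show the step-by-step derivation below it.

4,5,8,2,0,1

step 1: output 4; order=[4]; indeg=(1,2,1,2,0,0,2,1,0)
step 2: output 5; order=[4,5]; indeg=(1,2,1,1,0,0,2,1,0)
step 3: output 8; order=[4,5,8]; indeg=(1,2,0,1,0,0,1,0,0)
step 4: output 2; order=[4,5,8,2]; indeg=(0,1,0,1,0,0,1,0,0)
step 5: output 0; order=[4,5,8,2,0]; indeg=(0,0,0,1,0,0,1,0,0)
step 6: output 1; order=[4,5,8,2,0,1]; indeg=(0,0,0,0,0,0,0,0,0)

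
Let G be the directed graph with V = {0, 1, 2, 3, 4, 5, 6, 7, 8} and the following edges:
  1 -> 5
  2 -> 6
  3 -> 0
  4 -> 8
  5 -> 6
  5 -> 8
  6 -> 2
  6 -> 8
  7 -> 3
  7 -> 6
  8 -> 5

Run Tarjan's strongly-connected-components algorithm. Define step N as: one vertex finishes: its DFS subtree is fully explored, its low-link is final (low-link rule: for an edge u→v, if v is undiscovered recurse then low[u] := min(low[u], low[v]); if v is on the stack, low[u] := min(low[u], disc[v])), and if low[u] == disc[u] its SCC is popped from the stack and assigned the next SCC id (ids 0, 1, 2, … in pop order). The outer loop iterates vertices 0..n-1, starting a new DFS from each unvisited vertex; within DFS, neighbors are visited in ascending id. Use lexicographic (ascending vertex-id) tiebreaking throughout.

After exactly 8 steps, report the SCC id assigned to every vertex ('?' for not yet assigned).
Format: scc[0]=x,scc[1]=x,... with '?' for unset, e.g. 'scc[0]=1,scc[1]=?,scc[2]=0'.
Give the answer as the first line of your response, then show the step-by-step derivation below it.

scc[0]=0,scc[1]=2,scc[2]=1,scc[3]=3,scc[4]=4,scc[5]=1,scc[6]=1,scc[7]=?,scc[8]=1

step 1: low=(low[0]=0,low[1]=?,low[2]=?,low[3]=?,low[4]=?,low[5]=?,low[6]=?,low[7]=?,low[8]=?); scc=(scc[0]=0,scc[1]=?,scc[2]=?,scc[3]=?,scc[4]=?,scc[5]=?,scc[6]=?,scc[7]=?,scc[8]=?)
step 2: low=(low[0]=0,low[1]=1,low[2]=3,low[3]=?,low[4]=?,low[5]=2,low[6]=3,low[7]=?,low[8]=?); scc=(scc[0]=0,scc[1]=?,scc[2]=?,scc[3]=?,scc[4]=?,scc[5]=?,scc[6]=?,scc[7]=?,scc[8]=?)
step 3: low=(low[0]=0,low[1]=1,low[2]=3,low[3]=?,low[4]=?,low[5]=2,low[6]=3,low[7]=?,low[8]=2); scc=(scc[0]=0,scc[1]=?,scc[2]=?,scc[3]=?,scc[4]=?,scc[5]=?,scc[6]=?,scc[7]=?,scc[8]=?)
step 4: low=(low[0]=0,low[1]=1,low[2]=3,low[3]=?,low[4]=?,low[5]=2,low[6]=2,low[7]=?,low[8]=2); scc=(scc[0]=0,scc[1]=?,scc[2]=?,scc[3]=?,scc[4]=?,scc[5]=?,scc[6]=?,scc[7]=?,scc[8]=?)
step 5: low=(low[0]=0,low[1]=1,low[2]=3,low[3]=?,low[4]=?,low[5]=2,low[6]=2,low[7]=?,low[8]=2); scc=(scc[0]=0,scc[1]=?,scc[2]=1,scc[3]=?,scc[4]=?,scc[5]=1,scc[6]=1,scc[7]=?,scc[8]=1)
step 6: low=(low[0]=0,low[1]=1,low[2]=3,low[3]=?,low[4]=?,low[5]=2,low[6]=2,low[7]=?,low[8]=2); scc=(scc[0]=0,scc[1]=2,scc[2]=1,scc[3]=?,scc[4]=?,scc[5]=1,scc[6]=1,scc[7]=?,scc[8]=1)
step 7: low=(low[0]=0,low[1]=1,low[2]=3,low[3]=6,low[4]=?,low[5]=2,low[6]=2,low[7]=?,low[8]=2); scc=(scc[0]=0,scc[1]=2,scc[2]=1,scc[3]=3,scc[4]=?,scc[5]=1,scc[6]=1,scc[7]=?,scc[8]=1)
step 8: low=(low[0]=0,low[1]=1,low[2]=3,low[3]=6,low[4]=7,low[5]=2,low[6]=2,low[7]=?,low[8]=2); scc=(scc[0]=0,scc[1]=2,scc[2]=1,scc[3]=3,scc[4]=4,scc[5]=1,scc[6]=1,scc[7]=?,scc[8]=1)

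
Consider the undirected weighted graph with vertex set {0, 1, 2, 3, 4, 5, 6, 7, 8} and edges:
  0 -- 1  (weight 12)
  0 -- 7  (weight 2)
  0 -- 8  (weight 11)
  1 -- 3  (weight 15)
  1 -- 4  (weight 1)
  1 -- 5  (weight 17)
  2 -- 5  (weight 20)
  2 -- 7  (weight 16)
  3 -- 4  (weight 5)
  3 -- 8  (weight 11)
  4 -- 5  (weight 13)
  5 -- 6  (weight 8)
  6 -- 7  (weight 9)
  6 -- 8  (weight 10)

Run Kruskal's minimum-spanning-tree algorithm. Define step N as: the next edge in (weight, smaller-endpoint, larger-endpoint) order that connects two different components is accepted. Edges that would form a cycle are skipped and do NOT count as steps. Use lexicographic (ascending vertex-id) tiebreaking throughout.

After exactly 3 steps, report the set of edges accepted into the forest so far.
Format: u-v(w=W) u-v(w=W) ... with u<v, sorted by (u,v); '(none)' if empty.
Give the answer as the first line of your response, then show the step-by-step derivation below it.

0-7(w=2) 1-4(w=1) 3-4(w=5)

step 1: add edge 1-4 (w=1); MST = {1-4(w=1)}
step 2: add edge 0-7 (w=2); MST = {0-7(w=2) 1-4(w=1)}
step 3: add edge 3-4 (w=5); MST = {0-7(w=2) 1-4(w=1) 3-4(w=5)}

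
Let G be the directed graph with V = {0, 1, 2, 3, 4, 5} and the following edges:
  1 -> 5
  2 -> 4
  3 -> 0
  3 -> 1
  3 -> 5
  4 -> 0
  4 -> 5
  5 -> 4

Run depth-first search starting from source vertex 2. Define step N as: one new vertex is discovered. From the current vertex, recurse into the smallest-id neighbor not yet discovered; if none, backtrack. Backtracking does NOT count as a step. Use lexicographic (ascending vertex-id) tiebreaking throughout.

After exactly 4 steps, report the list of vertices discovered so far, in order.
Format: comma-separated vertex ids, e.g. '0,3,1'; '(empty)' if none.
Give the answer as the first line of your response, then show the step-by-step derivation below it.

2,4,0,5

step 1: discover 2; path=2; order=2
step 2: discover 4; path=2>4; order=2,4
step 3: discover 0; path=2>4>0; order=2,4,0
step 4: discover 5; path=2>4>5; order=2,4,0,5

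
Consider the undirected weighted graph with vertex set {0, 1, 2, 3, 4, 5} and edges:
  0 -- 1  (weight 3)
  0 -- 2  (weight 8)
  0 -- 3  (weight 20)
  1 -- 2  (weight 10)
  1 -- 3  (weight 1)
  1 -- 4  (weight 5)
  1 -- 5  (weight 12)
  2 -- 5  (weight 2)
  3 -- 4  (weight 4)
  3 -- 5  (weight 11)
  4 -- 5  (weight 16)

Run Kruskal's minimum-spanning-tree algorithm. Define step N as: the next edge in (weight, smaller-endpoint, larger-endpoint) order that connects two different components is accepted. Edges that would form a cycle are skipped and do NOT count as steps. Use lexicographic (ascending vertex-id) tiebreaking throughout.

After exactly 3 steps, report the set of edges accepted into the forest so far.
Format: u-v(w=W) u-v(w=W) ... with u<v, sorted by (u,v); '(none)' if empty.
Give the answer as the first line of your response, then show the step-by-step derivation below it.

0-1(w=3) 1-3(w=1) 2-5(w=2)

step 1: add edge 1-3 (w=1); MST = {1-3(w=1)}
step 2: add edge 2-5 (w=2); MST = {1-3(w=1) 2-5(w=2)}
step 3: add edge 0-1 (w=3); MST = {0-1(w=3) 1-3(w=1) 2-5(w=2)}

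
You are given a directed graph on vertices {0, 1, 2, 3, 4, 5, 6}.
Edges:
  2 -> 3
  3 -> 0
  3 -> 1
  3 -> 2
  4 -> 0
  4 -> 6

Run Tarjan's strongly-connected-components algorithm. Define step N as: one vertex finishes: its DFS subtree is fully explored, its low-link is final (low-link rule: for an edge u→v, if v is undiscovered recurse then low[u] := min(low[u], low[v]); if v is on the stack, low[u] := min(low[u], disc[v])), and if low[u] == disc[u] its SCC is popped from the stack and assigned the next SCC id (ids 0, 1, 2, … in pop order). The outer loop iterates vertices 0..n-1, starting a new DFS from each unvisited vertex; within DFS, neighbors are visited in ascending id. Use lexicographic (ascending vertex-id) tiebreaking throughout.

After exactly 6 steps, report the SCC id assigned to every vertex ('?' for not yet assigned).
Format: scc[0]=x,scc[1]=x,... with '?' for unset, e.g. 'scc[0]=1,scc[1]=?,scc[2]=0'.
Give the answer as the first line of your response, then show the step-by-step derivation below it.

scc[0]=0,scc[1]=1,scc[2]=2,scc[3]=2,scc[4]=4,scc[5]=?,scc[6]=3

step 1: low=(low[0]=0,low[1]=?,low[2]=?,low[3]=?,low[4]=?,low[5]=?,low[6]=?); scc=(scc[0]=0,scc[1]=?,scc[2]=?,scc[3]=?,scc[4]=?,scc[5]=?,scc[6]=?)
step 2: low=(low[0]=0,low[1]=1,low[2]=?,low[3]=?,low[4]=?,low[5]=?,low[6]=?); scc=(scc[0]=0,scc[1]=1,scc[2]=?,scc[3]=?,scc[4]=?,scc[5]=?,scc[6]=?)
step 3: low=(low[0]=0,low[1]=1,low[2]=2,low[3]=2,low[4]=?,low[5]=?,low[6]=?); scc=(scc[0]=0,scc[1]=1,scc[2]=?,scc[3]=?,scc[4]=?,scc[5]=?,scc[6]=?)
step 4: low=(low[0]=0,low[1]=1,low[2]=2,low[3]=2,low[4]=?,low[5]=?,low[6]=?); scc=(scc[0]=0,scc[1]=1,scc[2]=2,scc[3]=2,scc[4]=?,scc[5]=?,scc[6]=?)
step 5: low=(low[0]=0,low[1]=1,low[2]=2,low[3]=2,low[4]=4,low[5]=?,low[6]=5); scc=(scc[0]=0,scc[1]=1,scc[2]=2,scc[3]=2,scc[4]=?,scc[5]=?,scc[6]=3)
step 6: low=(low[0]=0,low[1]=1,low[2]=2,low[3]=2,low[4]=4,low[5]=?,low[6]=5); scc=(scc[0]=0,scc[1]=1,scc[2]=2,scc[3]=2,scc[4]=4,scc[5]=?,scc[6]=3)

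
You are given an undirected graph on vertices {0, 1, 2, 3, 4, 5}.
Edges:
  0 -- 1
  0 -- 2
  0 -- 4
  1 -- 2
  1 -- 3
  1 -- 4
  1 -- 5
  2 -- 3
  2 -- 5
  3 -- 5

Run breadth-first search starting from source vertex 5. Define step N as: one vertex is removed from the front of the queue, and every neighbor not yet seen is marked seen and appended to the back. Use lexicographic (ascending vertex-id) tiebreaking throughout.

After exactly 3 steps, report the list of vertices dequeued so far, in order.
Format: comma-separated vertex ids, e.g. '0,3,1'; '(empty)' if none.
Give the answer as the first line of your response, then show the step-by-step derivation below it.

5,1,2

step 1: dequeue 5; queue=[1,2,3]; order=5
step 2: dequeue 1; queue=[2,3,0,4]; order=5,1
step 3: dequeue 2; queue=[3,0,4]; order=5,1,2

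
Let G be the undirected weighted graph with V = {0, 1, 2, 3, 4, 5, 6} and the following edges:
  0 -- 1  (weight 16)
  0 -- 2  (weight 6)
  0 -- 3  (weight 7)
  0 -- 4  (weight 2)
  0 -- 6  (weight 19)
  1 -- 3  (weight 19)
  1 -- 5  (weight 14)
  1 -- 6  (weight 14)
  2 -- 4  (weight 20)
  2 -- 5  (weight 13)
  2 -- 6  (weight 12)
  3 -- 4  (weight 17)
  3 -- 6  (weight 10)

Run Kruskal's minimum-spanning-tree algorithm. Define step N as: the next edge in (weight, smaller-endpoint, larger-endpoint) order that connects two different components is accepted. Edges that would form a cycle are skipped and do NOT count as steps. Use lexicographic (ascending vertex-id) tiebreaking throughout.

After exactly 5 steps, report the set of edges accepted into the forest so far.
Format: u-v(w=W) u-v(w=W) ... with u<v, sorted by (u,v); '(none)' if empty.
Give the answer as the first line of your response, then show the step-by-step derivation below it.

0-2(w=6) 0-3(w=7) 0-4(w=2) 2-5(w=13) 3-6(w=10)

step 1: add edge 0-4 (w=2); MST = {0-4(w=2)}
step 2: add edge 0-2 (w=6); MST = {0-2(w=6) 0-4(w=2)}
step 3: add edge 0-3 (w=7); MST = {0-2(w=6) 0-3(w=7) 0-4(w=2)}
step 4: add edge 3-6 (w=10); MST = {0-2(w=6) 0-3(w=7) 0-4(w=2) 3-6(w=10)}
step 5: add edge 2-5 (w=13); MST = {0-2(w=6) 0-3(w=7) 0-4(w=2) 2-5(w=13) 3-6(w=10)}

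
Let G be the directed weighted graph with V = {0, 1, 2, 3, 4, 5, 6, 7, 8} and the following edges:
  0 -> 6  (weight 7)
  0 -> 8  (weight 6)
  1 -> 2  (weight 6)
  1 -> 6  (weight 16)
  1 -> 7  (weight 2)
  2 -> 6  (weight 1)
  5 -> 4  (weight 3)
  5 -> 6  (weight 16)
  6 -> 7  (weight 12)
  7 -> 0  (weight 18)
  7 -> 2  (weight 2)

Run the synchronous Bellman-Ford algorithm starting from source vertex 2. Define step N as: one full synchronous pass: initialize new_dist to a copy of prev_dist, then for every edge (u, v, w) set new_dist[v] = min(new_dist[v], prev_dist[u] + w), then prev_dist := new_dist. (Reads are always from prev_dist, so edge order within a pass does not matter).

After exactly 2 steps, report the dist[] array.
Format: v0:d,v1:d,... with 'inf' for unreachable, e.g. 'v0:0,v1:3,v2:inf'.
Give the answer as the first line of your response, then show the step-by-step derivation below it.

v0:inf,v1:inf,v2:0,v3:inf,v4:inf,v5:inf,v6:1,v7:13,v8:inf

step 1: dist = v0:inf,v1:inf,v2:0,v3:inf,v4:inf,v5:inf,v6:1,v7:inf,v8:inf
step 2: dist = v0:inf,v1:inf,v2:0,v3:inf,v4:inf,v5:inf,v6:1,v7:13,v8:inf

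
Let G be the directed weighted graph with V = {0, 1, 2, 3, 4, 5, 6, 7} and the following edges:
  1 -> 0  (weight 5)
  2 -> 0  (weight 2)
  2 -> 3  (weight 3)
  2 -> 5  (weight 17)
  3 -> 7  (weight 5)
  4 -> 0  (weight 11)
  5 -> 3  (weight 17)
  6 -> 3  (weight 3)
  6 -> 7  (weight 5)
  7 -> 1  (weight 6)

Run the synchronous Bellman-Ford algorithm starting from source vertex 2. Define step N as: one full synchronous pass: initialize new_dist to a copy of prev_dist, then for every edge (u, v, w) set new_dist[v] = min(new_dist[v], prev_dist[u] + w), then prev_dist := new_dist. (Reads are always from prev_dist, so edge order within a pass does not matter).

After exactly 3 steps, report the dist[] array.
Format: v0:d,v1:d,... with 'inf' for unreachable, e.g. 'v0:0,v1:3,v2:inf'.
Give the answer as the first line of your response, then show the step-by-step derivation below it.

v0:2,v1:14,v2:0,v3:3,v4:inf,v5:17,v6:inf,v7:8

step 1: dist = v0:2,v1:inf,v2:0,v3:3,v4:inf,v5:17,v6:inf,v7:inf
step 2: dist = v0:2,v1:inf,v2:0,v3:3,v4:inf,v5:17,v6:inf,v7:8
step 3: dist = v0:2,v1:14,v2:0,v3:3,v4:inf,v5:17,v6:inf,v7:8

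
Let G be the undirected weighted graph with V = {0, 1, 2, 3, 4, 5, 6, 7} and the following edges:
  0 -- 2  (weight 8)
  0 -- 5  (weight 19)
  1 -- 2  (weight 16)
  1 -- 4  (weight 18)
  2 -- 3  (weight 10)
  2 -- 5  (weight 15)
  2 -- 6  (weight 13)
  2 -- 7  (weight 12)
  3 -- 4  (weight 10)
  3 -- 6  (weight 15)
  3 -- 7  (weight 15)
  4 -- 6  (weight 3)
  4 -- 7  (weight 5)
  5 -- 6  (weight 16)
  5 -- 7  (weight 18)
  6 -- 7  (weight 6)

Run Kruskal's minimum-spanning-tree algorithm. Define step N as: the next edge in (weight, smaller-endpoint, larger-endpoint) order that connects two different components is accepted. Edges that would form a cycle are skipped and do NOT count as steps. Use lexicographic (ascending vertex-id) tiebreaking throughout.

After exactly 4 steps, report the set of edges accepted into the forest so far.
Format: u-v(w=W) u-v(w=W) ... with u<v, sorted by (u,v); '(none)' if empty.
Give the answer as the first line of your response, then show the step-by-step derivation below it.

0-2(w=8) 2-3(w=10) 4-6(w=3) 4-7(w=5)

step 1: add edge 4-6 (w=3); MST = {4-6(w=3)}
step 2: add edge 4-7 (w=5); MST = {4-6(w=3) 4-7(w=5)}
step 3: add edge 0-2 (w=8); MST = {0-2(w=8) 4-6(w=3) 4-7(w=5)}
step 4: add edge 2-3 (w=10); MST = {0-2(w=8) 2-3(w=10) 4-6(w=3) 4-7(w=5)}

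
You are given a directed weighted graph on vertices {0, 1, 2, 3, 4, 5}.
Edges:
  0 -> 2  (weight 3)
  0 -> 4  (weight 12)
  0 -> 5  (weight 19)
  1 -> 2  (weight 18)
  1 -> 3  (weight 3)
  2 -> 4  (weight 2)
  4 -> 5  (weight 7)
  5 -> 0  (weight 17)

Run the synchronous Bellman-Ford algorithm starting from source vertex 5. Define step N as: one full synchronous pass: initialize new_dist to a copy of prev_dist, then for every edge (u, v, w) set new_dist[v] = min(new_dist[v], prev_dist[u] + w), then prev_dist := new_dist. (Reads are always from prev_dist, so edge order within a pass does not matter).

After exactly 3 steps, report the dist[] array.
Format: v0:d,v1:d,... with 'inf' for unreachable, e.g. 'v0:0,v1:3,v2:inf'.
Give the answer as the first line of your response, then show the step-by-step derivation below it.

v0:17,v1:inf,v2:20,v3:inf,v4:22,v5:0

step 1: dist = v0:17,v1:inf,v2:inf,v3:inf,v4:inf,v5:0
step 2: dist = v0:17,v1:inf,v2:20,v3:inf,v4:29,v5:0
step 3: dist = v0:17,v1:inf,v2:20,v3:inf,v4:22,v5:0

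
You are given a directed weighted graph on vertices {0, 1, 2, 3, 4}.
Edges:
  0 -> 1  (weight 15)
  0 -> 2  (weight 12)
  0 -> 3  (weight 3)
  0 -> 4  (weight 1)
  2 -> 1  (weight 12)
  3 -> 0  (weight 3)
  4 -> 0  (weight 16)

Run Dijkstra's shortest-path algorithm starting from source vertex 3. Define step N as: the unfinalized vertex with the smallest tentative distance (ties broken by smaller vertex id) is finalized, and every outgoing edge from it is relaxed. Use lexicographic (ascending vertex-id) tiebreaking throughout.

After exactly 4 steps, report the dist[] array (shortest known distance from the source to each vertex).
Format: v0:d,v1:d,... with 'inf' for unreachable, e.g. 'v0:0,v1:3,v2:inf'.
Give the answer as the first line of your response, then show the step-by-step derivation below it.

v0:3,v1:18,v2:15,v3:0,v4:4

step 1: dist = v0:3,v1:inf,v2:inf,v3:0,v4:inf
step 2: dist = v0:3,v1:18,v2:15,v3:0,v4:4
step 3: dist = v0:3,v1:18,v2:15,v3:0,v4:4
step 4: dist = v0:3,v1:18,v2:15,v3:0,v4:4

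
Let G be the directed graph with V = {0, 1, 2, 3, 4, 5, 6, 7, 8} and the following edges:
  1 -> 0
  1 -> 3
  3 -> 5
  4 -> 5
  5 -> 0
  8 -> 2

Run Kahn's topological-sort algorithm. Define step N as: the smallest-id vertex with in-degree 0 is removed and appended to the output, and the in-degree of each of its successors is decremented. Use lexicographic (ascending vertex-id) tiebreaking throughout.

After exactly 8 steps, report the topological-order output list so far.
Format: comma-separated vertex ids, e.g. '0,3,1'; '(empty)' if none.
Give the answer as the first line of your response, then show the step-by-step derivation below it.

1,3,4,5,0,6,7,8

step 1: output 1; order=[1]; indeg=(1,0,1,0,0,2,0,0,0)
step 2: output 3; order=[1,3]; indeg=(1,0,1,0,0,1,0,0,0)
step 3: output 4; order=[1,3,4]; indeg=(1,0,1,0,0,0,0,0,0)
step 4: output 5; order=[1,3,4,5]; indeg=(0,0,1,0,0,0,0,0,0)
step 5: output 0; order=[1,3,4,5,0]; indeg=(0,0,1,0,0,0,0,0,0)
step 6: output 6; order=[1,3,4,5,0,6]; indeg=(0,0,1,0,0,0,0,0,0)
step 7: output 7; order=[1,3,4,5,0,6,7]; indeg=(0,0,1,0,0,0,0,0,0)
step 8: output 8; order=[1,3,4,5,0,6,7,8]; indeg=(0,0,0,0,0,0,0,0,0)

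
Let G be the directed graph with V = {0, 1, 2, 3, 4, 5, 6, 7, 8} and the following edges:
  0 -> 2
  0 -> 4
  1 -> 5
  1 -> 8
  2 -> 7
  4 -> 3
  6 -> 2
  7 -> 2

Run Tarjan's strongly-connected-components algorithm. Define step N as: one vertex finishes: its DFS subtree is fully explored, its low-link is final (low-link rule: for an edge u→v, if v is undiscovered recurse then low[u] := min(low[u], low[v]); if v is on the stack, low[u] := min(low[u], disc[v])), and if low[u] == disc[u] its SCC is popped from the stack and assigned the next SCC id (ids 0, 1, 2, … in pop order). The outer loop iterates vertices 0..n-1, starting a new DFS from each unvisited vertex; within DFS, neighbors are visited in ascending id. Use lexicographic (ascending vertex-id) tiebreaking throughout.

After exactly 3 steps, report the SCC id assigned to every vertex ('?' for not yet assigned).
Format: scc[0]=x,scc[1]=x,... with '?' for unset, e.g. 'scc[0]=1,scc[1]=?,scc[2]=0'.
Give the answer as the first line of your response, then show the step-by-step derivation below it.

scc[0]=?,scc[1]=?,scc[2]=0,scc[3]=1,scc[4]=?,scc[5]=?,scc[6]=?,scc[7]=0,scc[8]=?

step 1: low=(low[0]=0,low[1]=?,low[2]=1,low[3]=?,low[4]=?,low[5]=?,low[6]=?,low[7]=1,low[8]=?); scc=(scc[0]=?,scc[1]=?,scc[2]=?,scc[3]=?,scc[4]=?,scc[5]=?,scc[6]=?,scc[7]=?,scc[8]=?)
step 2: low=(low[0]=0,low[1]=?,low[2]=1,low[3]=?,low[4]=?,low[5]=?,low[6]=?,low[7]=1,low[8]=?); scc=(scc[0]=?,scc[1]=?,scc[2]=0,scc[3]=?,scc[4]=?,scc[5]=?,scc[6]=?,scc[7]=0,scc[8]=?)
step 3: low=(low[0]=0,low[1]=?,low[2]=1,low[3]=4,low[4]=3,low[5]=?,low[6]=?,low[7]=1,low[8]=?); scc=(scc[0]=?,scc[1]=?,scc[2]=0,scc[3]=1,scc[4]=?,scc[5]=?,scc[6]=?,scc[7]=0,scc[8]=?)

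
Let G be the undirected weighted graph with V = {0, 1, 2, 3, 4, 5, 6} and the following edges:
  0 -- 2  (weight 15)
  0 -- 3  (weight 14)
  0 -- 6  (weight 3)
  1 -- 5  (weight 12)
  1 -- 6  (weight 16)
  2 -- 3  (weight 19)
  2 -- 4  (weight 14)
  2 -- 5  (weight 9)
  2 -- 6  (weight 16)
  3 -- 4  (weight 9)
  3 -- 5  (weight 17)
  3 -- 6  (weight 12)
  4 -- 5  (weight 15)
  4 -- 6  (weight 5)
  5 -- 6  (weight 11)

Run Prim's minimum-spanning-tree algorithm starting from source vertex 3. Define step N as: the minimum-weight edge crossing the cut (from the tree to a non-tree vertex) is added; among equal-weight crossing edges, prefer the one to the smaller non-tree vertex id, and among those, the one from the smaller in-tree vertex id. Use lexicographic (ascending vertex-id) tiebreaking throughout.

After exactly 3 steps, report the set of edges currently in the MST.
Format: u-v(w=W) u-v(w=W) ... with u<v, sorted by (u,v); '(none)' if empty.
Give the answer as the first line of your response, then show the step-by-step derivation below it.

0-6(w=3) 3-4(w=9) 4-6(w=5)

step 1: add edge 3-4 (w=9); MST = {3-4(w=9)}
step 2: add edge 4-6 (w=5); MST = {3-4(w=9) 4-6(w=5)}
step 3: add edge 0-6 (w=3); MST = {0-6(w=3) 3-4(w=9) 4-6(w=5)}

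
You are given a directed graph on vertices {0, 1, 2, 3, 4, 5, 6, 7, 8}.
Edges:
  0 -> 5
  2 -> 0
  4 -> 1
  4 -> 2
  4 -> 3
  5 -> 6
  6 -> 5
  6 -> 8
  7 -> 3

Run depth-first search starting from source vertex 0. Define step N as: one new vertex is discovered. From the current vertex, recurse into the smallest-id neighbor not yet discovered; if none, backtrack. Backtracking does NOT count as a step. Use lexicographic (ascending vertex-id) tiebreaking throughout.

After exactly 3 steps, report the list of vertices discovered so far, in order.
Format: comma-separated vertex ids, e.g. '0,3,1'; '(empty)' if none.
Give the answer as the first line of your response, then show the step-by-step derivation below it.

0,5,6

step 1: discover 0; path=0; order=0
step 2: discover 5; path=0>5; order=0,5
step 3: discover 6; path=0>5>6; order=0,5,6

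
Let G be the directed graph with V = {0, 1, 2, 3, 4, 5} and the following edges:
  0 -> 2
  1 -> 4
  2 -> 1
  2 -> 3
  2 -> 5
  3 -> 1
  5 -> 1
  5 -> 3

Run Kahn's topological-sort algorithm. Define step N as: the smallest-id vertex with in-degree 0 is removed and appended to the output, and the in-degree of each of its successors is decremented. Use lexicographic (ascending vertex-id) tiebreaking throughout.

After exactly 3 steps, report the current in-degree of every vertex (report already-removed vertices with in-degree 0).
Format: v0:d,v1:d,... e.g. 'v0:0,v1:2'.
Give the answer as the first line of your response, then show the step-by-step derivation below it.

v0:0,v1:1,v2:0,v3:0,v4:1,v5:0

step 1: output 0; order=[0]; indeg=(0,3,0,2,1,1)
step 2: output 2; order=[0,2]; indeg=(0,2,0,1,1,0)
step 3: output 5; order=[0,2,5]; indeg=(0,1,0,0,1,0)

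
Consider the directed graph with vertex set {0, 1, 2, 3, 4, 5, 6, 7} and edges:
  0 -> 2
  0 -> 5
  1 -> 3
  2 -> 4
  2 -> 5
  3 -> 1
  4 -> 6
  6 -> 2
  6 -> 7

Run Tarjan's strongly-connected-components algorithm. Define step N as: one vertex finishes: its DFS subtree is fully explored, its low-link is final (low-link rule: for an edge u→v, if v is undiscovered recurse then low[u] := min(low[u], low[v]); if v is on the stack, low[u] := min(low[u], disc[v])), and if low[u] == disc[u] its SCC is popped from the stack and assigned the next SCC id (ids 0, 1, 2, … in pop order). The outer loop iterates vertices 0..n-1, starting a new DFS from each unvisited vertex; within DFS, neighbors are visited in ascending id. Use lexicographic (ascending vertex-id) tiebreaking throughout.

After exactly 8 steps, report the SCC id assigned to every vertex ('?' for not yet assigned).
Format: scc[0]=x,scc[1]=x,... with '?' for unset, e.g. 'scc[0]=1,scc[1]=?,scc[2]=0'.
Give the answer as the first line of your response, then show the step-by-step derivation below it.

scc[0]=3,scc[1]=4,scc[2]=2,scc[3]=4,scc[4]=2,scc[5]=1,scc[6]=2,scc[7]=0

step 1: low=(low[0]=0,low[1]=?,low[2]=1,low[3]=?,low[4]=2,low[5]=?,low[6]=1,low[7]=4); scc=(scc[0]=?,scc[1]=?,scc[2]=?,scc[3]=?,scc[4]=?,scc[5]=?,scc[6]=?,scc[7]=0)
step 2: low=(low[0]=0,low[1]=?,low[2]=1,low[3]=?,low[4]=2,low[5]=?,low[6]=1,low[7]=4); scc=(scc[0]=?,scc[1]=?,scc[2]=?,scc[3]=?,scc[4]=?,scc[5]=?,scc[6]=?,scc[7]=0)
step 3: low=(low[0]=0,low[1]=?,low[2]=1,low[3]=?,low[4]=1,low[5]=?,low[6]=1,low[7]=4); scc=(scc[0]=?,scc[1]=?,scc[2]=?,scc[3]=?,scc[4]=?,scc[5]=?,scc[6]=?,scc[7]=0)
step 4: low=(low[0]=0,low[1]=?,low[2]=1,low[3]=?,low[4]=1,low[5]=5,low[6]=1,low[7]=4); scc=(scc[0]=?,scc[1]=?,scc[2]=?,scc[3]=?,scc[4]=?,scc[5]=1,scc[6]=?,scc[7]=0)
step 5: low=(low[0]=0,low[1]=?,low[2]=1,low[3]=?,low[4]=1,low[5]=5,low[6]=1,low[7]=4); scc=(scc[0]=?,scc[1]=?,scc[2]=2,scc[3]=?,scc[4]=2,scc[5]=1,scc[6]=2,scc[7]=0)
step 6: low=(low[0]=0,low[1]=?,low[2]=1,low[3]=?,low[4]=1,low[5]=5,low[6]=1,low[7]=4); scc=(scc[0]=3,scc[1]=?,scc[2]=2,scc[3]=?,scc[4]=2,scc[5]=1,scc[6]=2,scc[7]=0)
step 7: low=(low[0]=0,low[1]=6,low[2]=1,low[3]=6,low[4]=1,low[5]=5,low[6]=1,low[7]=4); scc=(scc[0]=3,scc[1]=?,scc[2]=2,scc[3]=?,scc[4]=2,scc[5]=1,scc[6]=2,scc[7]=0)
step 8: low=(low[0]=0,low[1]=6,low[2]=1,low[3]=6,low[4]=1,low[5]=5,low[6]=1,low[7]=4); scc=(scc[0]=3,scc[1]=4,scc[2]=2,scc[3]=4,scc[4]=2,scc[5]=1,scc[6]=2,scc[7]=0)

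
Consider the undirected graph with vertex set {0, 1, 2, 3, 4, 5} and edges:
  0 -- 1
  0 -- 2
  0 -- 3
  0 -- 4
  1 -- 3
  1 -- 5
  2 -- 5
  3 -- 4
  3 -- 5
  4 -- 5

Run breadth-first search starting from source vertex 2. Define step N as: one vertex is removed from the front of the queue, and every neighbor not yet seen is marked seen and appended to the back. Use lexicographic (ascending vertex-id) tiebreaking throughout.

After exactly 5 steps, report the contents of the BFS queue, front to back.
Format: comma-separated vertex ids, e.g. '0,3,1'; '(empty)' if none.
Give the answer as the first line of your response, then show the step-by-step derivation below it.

4

step 1: dequeue 2; queue=[0,5]; order=2
step 2: dequeue 0; queue=[5,1,3,4]; order=2,0
step 3: dequeue 5; queue=[1,3,4]; order=2,0,5
step 4: dequeue 1; queue=[3,4]; order=2,0,5,1
step 5: dequeue 3; queue=[4]; order=2,0,5,1,3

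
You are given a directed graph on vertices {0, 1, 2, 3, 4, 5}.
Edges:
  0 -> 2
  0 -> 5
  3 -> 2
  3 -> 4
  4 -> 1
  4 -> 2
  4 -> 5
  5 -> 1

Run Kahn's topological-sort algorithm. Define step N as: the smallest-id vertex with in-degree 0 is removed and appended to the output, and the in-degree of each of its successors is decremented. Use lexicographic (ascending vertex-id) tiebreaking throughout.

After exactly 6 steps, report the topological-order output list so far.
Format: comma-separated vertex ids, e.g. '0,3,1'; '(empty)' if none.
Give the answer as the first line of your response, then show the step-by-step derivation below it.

0,3,4,2,5,1

step 1: output 0; order=[0]; indeg=(0,2,2,0,1,1)
step 2: output 3; order=[0,3]; indeg=(0,2,1,0,0,1)
step 3: output 4; order=[0,3,4]; indeg=(0,1,0,0,0,0)
step 4: output 2; order=[0,3,4,2]; indeg=(0,1,0,0,0,0)
step 5: output 5; order=[0,3,4,2,5]; indeg=(0,0,0,0,0,0)
step 6: output 1; order=[0,3,4,2,5,1]; indeg=(0,0,0,0,0,0)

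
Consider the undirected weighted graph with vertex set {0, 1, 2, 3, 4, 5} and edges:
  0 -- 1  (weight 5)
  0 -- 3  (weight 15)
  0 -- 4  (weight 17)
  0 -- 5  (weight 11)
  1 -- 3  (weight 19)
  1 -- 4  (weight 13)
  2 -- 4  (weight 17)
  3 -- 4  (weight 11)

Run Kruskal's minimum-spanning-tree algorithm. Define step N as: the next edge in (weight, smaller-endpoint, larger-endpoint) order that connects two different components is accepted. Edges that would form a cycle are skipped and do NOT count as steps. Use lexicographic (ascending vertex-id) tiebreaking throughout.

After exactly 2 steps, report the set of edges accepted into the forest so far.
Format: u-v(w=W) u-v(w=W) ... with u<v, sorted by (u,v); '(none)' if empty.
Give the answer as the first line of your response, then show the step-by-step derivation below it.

0-1(w=5) 0-5(w=11)

step 1: add edge 0-1 (w=5); MST = {0-1(w=5)}
step 2: add edge 0-5 (w=11); MST = {0-1(w=5) 0-5(w=11)}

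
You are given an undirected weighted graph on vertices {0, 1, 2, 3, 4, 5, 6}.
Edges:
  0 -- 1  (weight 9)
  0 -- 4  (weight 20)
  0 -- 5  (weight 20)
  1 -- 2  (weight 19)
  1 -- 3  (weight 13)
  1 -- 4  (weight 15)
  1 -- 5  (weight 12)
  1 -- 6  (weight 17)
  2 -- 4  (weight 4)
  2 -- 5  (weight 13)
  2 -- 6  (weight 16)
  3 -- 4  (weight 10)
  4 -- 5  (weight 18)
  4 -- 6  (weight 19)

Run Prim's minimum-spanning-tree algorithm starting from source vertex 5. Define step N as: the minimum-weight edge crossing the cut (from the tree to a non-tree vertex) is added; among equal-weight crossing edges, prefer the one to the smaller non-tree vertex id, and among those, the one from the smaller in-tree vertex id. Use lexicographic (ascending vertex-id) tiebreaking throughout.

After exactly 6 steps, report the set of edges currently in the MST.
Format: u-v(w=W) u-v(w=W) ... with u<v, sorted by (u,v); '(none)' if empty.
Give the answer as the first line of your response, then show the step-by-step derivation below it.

0-1(w=9) 1-5(w=12) 2-4(w=4) 2-5(w=13) 2-6(w=16) 3-4(w=10)

step 1: add edge 1-5 (w=12); MST = {1-5(w=12)}
step 2: add edge 0-1 (w=9); MST = {0-1(w=9) 1-5(w=12)}
step 3: add edge 2-5 (w=13); MST = {0-1(w=9) 1-5(w=12) 2-5(w=13)}
step 4: add edge 2-4 (w=4); MST = {0-1(w=9) 1-5(w=12) 2-4(w=4) 2-5(w=13)}
step 5: add edge 3-4 (w=10); MST = {0-1(w=9) 1-5(w=12) 2-4(w=4) 2-5(w=13) 3-4(w=10)}
step 6: add edge 2-6 (w=16); MST = {0-1(w=9) 1-5(w=12) 2-4(w=4) 2-5(w=13) 2-6(w=16) 3-4(w=10)}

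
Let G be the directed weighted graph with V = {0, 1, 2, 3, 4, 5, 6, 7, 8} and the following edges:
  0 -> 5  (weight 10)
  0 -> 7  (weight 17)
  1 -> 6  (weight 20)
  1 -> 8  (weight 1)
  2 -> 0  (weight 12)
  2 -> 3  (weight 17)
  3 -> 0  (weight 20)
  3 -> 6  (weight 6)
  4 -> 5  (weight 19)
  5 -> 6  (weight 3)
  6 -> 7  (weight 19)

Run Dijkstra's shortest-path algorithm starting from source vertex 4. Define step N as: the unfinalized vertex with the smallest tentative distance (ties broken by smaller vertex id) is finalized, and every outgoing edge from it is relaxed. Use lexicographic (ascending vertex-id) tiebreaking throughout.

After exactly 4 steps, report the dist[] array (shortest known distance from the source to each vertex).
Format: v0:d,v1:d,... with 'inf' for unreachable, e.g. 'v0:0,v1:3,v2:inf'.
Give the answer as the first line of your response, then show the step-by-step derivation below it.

v0:inf,v1:inf,v2:inf,v3:inf,v4:0,v5:19,v6:22,v7:41,v8:inf

step 1: dist = v0:inf,v1:inf,v2:inf,v3:inf,v4:0,v5:19,v6:inf,v7:inf,v8:inf
step 2: dist = v0:inf,v1:inf,v2:inf,v3:inf,v4:0,v5:19,v6:22,v7:inf,v8:inf
step 3: dist = v0:inf,v1:inf,v2:inf,v3:inf,v4:0,v5:19,v6:22,v7:41,v8:inf
step 4: dist = v0:inf,v1:inf,v2:inf,v3:inf,v4:0,v5:19,v6:22,v7:41,v8:inf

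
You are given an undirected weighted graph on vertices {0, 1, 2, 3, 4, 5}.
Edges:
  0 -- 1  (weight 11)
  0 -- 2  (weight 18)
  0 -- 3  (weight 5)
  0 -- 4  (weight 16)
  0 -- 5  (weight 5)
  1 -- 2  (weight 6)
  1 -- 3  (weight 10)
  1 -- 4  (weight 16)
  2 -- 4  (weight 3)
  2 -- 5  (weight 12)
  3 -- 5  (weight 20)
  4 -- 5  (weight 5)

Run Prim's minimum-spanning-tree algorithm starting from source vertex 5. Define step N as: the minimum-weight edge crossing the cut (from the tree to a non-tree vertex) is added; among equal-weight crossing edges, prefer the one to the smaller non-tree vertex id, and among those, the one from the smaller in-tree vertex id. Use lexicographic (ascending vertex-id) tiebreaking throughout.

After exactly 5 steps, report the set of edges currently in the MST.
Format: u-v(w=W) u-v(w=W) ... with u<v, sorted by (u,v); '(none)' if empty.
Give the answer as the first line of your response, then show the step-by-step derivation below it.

0-3(w=5) 0-5(w=5) 1-2(w=6) 2-4(w=3) 4-5(w=5)

step 1: add edge 0-5 (w=5); MST = {0-5(w=5)}
step 2: add edge 0-3 (w=5); MST = {0-3(w=5) 0-5(w=5)}
step 3: add edge 4-5 (w=5); MST = {0-3(w=5) 0-5(w=5) 4-5(w=5)}
step 4: add edge 2-4 (w=3); MST = {0-3(w=5) 0-5(w=5) 2-4(w=3) 4-5(w=5)}
step 5: add edge 1-2 (w=6); MST = {0-3(w=5) 0-5(w=5) 1-2(w=6) 2-4(w=3) 4-5(w=5)}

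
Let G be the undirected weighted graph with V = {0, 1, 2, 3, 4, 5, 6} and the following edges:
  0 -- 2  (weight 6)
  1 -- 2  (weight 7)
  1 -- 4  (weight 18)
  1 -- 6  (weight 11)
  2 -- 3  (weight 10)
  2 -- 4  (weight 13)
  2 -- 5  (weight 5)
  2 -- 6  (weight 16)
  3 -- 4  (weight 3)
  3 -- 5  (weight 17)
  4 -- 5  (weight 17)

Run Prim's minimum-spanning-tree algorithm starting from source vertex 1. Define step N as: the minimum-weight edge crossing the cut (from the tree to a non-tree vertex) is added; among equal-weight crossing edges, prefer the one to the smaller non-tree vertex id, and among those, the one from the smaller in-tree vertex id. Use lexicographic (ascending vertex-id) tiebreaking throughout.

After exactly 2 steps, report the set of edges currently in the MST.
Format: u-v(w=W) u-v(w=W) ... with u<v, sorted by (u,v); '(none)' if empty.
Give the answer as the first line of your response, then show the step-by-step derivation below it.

1-2(w=7) 2-5(w=5)

step 1: add edge 1-2 (w=7); MST = {1-2(w=7)}
step 2: add edge 2-5 (w=5); MST = {1-2(w=7) 2-5(w=5)}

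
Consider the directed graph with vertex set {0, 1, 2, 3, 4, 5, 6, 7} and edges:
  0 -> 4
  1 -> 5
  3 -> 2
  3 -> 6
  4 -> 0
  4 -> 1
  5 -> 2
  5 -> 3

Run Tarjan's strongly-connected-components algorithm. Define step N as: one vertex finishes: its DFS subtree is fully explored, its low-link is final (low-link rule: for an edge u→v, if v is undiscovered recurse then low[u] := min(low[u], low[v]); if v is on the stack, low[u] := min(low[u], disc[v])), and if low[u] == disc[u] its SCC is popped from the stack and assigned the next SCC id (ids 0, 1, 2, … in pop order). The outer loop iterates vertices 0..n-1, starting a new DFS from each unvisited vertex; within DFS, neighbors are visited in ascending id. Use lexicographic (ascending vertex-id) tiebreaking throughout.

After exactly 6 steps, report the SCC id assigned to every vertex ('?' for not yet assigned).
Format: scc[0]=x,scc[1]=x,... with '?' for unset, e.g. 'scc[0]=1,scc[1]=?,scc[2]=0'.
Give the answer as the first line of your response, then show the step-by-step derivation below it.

scc[0]=?,scc[1]=4,scc[2]=0,scc[3]=2,scc[4]=?,scc[5]=3,scc[6]=1,scc[7]=?

step 1: low=(low[0]=0,low[1]=2,low[2]=4,low[3]=?,low[4]=0,low[5]=3,low[6]=?,low[7]=?); scc=(scc[0]=?,scc[1]=?,scc[2]=0,scc[3]=?,scc[4]=?,scc[5]=?,scc[6]=?,scc[7]=?)
step 2: low=(low[0]=0,low[1]=2,low[2]=4,low[3]=5,low[4]=0,low[5]=3,low[6]=6,low[7]=?); scc=(scc[0]=?,scc[1]=?,scc[2]=0,scc[3]=?,scc[4]=?,scc[5]=?,scc[6]=1,scc[7]=?)
step 3: low=(low[0]=0,low[1]=2,low[2]=4,low[3]=5,low[4]=0,low[5]=3,low[6]=6,low[7]=?); scc=(scc[0]=?,scc[1]=?,scc[2]=0,scc[3]=2,scc[4]=?,scc[5]=?,scc[6]=1,scc[7]=?)
step 4: low=(low[0]=0,low[1]=2,low[2]=4,low[3]=5,low[4]=0,low[5]=3,low[6]=6,low[7]=?); scc=(scc[0]=?,scc[1]=?,scc[2]=0,scc[3]=2,scc[4]=?,scc[5]=3,scc[6]=1,scc[7]=?)
step 5: low=(low[0]=0,low[1]=2,low[2]=4,low[3]=5,low[4]=0,low[5]=3,low[6]=6,low[7]=?); scc=(scc[0]=?,scc[1]=4,scc[2]=0,scc[3]=2,scc[4]=?,scc[5]=3,scc[6]=1,scc[7]=?)
step 6: low=(low[0]=0,low[1]=2,low[2]=4,low[3]=5,low[4]=0,low[5]=3,low[6]=6,low[7]=?); scc=(scc[0]=?,scc[1]=4,scc[2]=0,scc[3]=2,scc[4]=?,scc[5]=3,scc[6]=1,scc[7]=?)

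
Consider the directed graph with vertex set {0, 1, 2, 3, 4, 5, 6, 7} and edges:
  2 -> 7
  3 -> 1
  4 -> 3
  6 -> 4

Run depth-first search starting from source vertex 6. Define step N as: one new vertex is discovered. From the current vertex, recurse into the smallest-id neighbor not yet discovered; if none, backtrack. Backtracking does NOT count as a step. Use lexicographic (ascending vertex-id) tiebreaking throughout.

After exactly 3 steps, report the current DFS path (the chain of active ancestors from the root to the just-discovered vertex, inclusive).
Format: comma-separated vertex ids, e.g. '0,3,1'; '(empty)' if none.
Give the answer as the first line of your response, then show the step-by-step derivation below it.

6,4,3

step 1: discover 6; path=6; order=6
step 2: discover 4; path=6>4; order=6,4
step 3: discover 3; path=6>4>3; order=6,4,3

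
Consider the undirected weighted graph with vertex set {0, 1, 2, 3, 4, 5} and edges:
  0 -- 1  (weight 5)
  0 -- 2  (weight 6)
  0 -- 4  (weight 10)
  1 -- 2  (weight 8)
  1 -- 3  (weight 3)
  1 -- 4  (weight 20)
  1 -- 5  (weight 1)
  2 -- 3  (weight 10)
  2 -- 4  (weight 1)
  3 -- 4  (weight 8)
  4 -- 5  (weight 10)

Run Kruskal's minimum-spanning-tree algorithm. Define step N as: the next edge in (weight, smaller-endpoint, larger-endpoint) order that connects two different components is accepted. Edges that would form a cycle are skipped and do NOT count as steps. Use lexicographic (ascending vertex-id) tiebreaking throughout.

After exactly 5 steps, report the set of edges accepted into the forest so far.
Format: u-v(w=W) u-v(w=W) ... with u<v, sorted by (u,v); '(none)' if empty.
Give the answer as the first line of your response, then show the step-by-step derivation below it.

0-1(w=5) 0-2(w=6) 1-3(w=3) 1-5(w=1) 2-4(w=1)

step 1: add edge 1-5 (w=1); MST = {1-5(w=1)}
step 2: add edge 2-4 (w=1); MST = {1-5(w=1) 2-4(w=1)}
step 3: add edge 1-3 (w=3); MST = {1-3(w=3) 1-5(w=1) 2-4(w=1)}
step 4: add edge 0-1 (w=5); MST = {0-1(w=5) 1-3(w=3) 1-5(w=1) 2-4(w=1)}
step 5: add edge 0-2 (w=6); MST = {0-1(w=5) 0-2(w=6) 1-3(w=3) 1-5(w=1) 2-4(w=1)}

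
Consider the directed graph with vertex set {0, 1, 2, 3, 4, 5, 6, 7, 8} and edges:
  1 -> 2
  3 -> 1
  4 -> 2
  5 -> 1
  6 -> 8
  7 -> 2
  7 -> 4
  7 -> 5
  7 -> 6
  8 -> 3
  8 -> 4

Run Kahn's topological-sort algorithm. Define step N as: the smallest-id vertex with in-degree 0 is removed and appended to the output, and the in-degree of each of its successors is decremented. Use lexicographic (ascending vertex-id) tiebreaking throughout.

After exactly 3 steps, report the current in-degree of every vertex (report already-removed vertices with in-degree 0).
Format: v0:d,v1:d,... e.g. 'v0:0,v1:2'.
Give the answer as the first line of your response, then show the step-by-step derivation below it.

v0:0,v1:1,v2:2,v3:1,v4:1,v5:0,v6:0,v7:0,v8:1

step 1: output 0; order=[0]; indeg=(0,2,3,1,2,1,1,0,1)
step 2: output 7; order=[0,7]; indeg=(0,2,2,1,1,0,0,0,1)
step 3: output 5; order=[0,7,5]; indeg=(0,1,2,1,1,0,0,0,1)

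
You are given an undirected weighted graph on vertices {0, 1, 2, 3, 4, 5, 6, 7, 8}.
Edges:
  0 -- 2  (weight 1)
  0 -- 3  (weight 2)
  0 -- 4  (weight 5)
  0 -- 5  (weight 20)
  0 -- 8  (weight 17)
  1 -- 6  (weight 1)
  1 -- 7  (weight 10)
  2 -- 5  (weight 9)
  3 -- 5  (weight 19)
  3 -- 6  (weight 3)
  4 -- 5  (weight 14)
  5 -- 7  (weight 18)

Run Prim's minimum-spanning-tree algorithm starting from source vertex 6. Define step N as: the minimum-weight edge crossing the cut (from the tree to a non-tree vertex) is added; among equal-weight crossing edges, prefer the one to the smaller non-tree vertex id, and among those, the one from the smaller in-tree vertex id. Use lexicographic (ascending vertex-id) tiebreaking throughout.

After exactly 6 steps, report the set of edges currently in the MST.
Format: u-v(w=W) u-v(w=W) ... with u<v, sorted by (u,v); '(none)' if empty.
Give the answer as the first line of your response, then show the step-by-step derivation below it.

0-2(w=1) 0-3(w=2) 0-4(w=5) 1-6(w=1) 2-5(w=9) 3-6(w=3)

step 1: add edge 1-6 (w=1); MST = {1-6(w=1)}
step 2: add edge 3-6 (w=3); MST = {1-6(w=1) 3-6(w=3)}
step 3: add edge 0-3 (w=2); MST = {0-3(w=2) 1-6(w=1) 3-6(w=3)}
step 4: add edge 0-2 (w=1); MST = {0-2(w=1) 0-3(w=2) 1-6(w=1) 3-6(w=3)}
step 5: add edge 0-4 (w=5); MST = {0-2(w=1) 0-3(w=2) 0-4(w=5) 1-6(w=1) 3-6(w=3)}
step 6: add edge 2-5 (w=9); MST = {0-2(w=1) 0-3(w=2) 0-4(w=5) 1-6(w=1) 2-5(w=9) 3-6(w=3)}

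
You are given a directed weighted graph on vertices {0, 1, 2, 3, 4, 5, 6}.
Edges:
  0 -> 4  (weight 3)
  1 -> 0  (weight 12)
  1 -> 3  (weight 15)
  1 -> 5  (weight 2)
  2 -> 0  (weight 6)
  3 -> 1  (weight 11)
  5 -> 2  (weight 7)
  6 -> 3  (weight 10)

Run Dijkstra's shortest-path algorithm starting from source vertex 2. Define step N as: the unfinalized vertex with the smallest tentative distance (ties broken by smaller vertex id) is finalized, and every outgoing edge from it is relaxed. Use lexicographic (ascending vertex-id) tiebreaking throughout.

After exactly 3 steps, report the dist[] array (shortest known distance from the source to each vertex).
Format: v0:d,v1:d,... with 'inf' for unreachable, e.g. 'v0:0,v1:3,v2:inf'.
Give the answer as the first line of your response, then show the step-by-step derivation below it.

v0:6,v1:inf,v2:0,v3:inf,v4:9,v5:inf,v6:inf

step 1: dist = v0:6,v1:inf,v2:0,v3:inf,v4:inf,v5:inf,v6:inf
step 2: dist = v0:6,v1:inf,v2:0,v3:inf,v4:9,v5:inf,v6:inf
step 3: dist = v0:6,v1:inf,v2:0,v3:inf,v4:9,v5:inf,v6:inf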